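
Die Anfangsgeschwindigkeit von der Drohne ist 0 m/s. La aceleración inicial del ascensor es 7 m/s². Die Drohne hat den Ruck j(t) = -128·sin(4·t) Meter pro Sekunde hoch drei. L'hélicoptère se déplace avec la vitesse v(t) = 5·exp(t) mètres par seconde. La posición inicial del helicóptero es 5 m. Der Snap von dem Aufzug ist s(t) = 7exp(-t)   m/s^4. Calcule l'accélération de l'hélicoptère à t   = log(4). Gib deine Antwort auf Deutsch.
Wir müssen unsere Gleichung für die Geschwindigkeit v(t) = 5·exp(t) 1-mal ableiten. Die Ableitung von der Geschwindigkeit ergibt die Beschleunigung: a(t) = 5·exp(t). Wir haben die Beschleunigung a(t) = 5·exp(t). Durch Einsetzen von t = log(4): a(log(4)) = 20.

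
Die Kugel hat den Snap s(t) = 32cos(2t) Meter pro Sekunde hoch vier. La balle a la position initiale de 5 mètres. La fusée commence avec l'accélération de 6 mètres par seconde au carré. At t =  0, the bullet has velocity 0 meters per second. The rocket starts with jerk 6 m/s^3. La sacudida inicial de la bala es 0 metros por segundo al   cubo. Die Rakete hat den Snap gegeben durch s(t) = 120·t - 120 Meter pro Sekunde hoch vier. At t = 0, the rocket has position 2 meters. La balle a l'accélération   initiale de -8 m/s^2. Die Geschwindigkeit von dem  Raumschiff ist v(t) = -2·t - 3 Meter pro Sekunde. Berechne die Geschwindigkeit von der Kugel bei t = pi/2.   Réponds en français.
Nous devons trouver la primitive de notre équation du snap s(t) = 32·cos(2·t) 3 fois. La primitive du snap, avec j(0) = 0, donne le jerk: j(t) = 16·sin(2·t). La primitive du jerk est l'accélération. En utilisant a(0) = -8, nous obtenons a(t) = -8·cos(2·t). En prenant ∫a(t)dt et en appliquant v(0) = 0, nous trouvons v(t) = -4·sin(2·t). Nous avons la vitesse v(t) = -4·sin(2·t). En substituant t = pi/2: v(pi/2) = 0.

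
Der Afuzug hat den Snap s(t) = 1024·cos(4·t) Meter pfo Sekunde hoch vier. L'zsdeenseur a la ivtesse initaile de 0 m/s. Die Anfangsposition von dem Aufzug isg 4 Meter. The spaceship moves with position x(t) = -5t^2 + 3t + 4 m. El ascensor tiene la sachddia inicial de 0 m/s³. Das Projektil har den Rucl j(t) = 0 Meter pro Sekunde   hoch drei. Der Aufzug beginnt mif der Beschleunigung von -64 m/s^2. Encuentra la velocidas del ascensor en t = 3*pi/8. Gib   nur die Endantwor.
v(3*pi/8) = 16.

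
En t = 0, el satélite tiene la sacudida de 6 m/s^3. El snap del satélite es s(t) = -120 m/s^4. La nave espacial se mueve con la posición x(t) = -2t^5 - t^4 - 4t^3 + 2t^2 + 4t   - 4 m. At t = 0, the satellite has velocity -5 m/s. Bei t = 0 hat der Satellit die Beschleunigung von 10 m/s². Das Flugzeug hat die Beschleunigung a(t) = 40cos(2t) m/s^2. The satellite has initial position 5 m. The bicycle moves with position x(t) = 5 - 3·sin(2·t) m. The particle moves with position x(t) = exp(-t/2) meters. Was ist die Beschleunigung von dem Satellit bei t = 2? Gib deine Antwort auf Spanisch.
Debemos encontrar la integral de nuestra ecuación del snap s(t) = -120 2 veces. La integral del snap, con j(0) = 6, da la sacudida: j(t) = 6 - 120·t. Tomando ∫j(t)dt y aplicando a(0) = 10, encontramos a(t) = -60·t^2 + 6·t + 10. De la ecuación de la aceleración a(t) = -60·t^2 + 6·t + 10, sustituimos t = 2 para obtener a = -218.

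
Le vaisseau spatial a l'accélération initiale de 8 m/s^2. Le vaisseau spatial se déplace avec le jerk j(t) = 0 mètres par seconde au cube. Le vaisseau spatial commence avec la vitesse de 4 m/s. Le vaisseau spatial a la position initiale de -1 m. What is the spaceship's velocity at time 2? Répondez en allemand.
Um dies zu lösen, müssen wir 2 Integrale unserer Gleichung für den Ruck j(t) = 0 finden. Das Integral von dem Ruck ist die Beschleunigung. Mit a(0) = 8 erhalten wir a(t) = 8. Mit ∫a(t)dt und Anwendung von v(0) = 4, finden wir v(t) = 8·t + 4. Mit v(t) = 8·t + 4 und Einsetzen von t = 2, finden wir v = 20.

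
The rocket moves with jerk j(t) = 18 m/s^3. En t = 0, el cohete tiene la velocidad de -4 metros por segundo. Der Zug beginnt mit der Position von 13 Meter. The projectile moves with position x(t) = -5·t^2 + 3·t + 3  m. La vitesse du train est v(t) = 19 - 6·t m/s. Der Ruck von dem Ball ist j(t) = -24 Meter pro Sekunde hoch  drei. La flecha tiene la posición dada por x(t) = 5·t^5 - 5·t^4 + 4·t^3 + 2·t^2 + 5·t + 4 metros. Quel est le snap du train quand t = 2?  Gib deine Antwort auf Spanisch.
Para resolver esto, necesitamos tomar 3 derivadas de nuestra ecuación de la velocidad v(t) = 19 - 6·t. Derivando la velocidad, obtenemos la aceleración: a(t) = -6. La derivada de la aceleración da la sacudida: j(t) = 0. Derivando la sacudida, obtenemos el snap: s(t) = 0. De la ecuación del snap s(t) = 0, sustituimos t = 2 para obtener s = 0.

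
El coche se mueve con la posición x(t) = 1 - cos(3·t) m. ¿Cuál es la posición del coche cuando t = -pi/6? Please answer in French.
Nous avons la position x(t) = 1 - cos(3·t). En substituant t = -pi/6: x(-pi/6) = 1.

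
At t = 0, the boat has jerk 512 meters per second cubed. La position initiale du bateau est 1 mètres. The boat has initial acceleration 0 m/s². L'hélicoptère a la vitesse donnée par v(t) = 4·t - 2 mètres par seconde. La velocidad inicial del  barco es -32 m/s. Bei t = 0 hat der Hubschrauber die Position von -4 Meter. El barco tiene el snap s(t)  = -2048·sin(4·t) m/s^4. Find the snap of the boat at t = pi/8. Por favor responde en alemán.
Mit s(t) = -2048·sin(4·t) und Einsetzen von t = pi/8, finden wir s = -2048.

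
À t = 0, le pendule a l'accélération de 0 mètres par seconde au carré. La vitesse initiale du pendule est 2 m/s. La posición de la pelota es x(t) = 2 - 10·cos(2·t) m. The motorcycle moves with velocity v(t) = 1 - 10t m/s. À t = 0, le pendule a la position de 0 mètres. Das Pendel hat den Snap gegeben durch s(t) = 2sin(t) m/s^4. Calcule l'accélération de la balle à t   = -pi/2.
En partant de la position x(t) = 2 - 10·cos(2·t), nous prenons 2 dérivées. La dérivée de la position donne la vitesse: v(t) = 20·sin(2·t). La dérivée de la vitesse donne l'accélération: a(t) = 40·cos(2·t). De l'équation de l'accélération a(t) = 40·cos(2·t), nous substituons t = -pi/2 pour obtenir a = -40.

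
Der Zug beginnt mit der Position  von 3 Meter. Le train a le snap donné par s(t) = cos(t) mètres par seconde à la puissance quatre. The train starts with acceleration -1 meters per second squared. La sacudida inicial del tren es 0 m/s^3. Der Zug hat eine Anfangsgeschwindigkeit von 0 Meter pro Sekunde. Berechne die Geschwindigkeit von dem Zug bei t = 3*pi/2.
Wir müssen unsere Gleichung für den Snap s(t) = cos(t) 3-mal integrieren. Durch Integration von dem Snap und Verwendung der Anfangsbedingung j(0) = 0, erhalten wir j(t) = sin(t). Die Stammfunktion von dem Ruck, mit a(0) = -1, ergibt die Beschleunigung: a(t) = -cos(t). Die Stammfunktion von der Beschleunigung, mit v(0) = 0, ergibt die Geschwindigkeit: v(t) = -sin(t). Wir haben die Geschwindigkeit v(t) = -sin(t). Durch Einsetzen von t = 3*pi/2: v(3*pi/2) = 1.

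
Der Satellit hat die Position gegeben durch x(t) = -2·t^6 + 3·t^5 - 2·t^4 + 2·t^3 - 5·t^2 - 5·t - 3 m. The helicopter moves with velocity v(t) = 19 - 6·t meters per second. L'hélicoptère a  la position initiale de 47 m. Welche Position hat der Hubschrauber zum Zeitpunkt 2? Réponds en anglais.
We need to integrate our velocity equation v(t) = 19 - 6·t 1 time. Taking ∫v(t)dt and applying x(0) = 47, we find x(t) = -3·t^2 + 19·t + 47. Using x(t) = -3·t^2 + 19·t + 47 and substituting t = 2, we find x = 73.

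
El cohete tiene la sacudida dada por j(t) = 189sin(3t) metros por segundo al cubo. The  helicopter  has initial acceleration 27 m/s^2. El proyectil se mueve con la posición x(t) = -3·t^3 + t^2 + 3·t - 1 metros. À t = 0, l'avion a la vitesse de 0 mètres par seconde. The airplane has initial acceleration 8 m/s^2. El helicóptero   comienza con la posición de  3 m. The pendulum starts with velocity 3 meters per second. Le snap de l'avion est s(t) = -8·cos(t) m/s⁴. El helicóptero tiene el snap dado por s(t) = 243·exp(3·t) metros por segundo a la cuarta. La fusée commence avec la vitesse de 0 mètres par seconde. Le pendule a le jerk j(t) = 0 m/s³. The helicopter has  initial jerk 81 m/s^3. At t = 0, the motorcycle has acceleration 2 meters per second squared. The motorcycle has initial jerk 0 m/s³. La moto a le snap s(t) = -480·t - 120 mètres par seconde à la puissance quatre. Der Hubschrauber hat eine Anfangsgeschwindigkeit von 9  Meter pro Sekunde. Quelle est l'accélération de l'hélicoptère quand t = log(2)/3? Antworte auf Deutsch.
Wir müssen die Stammfunktion unserer Gleichung für den Snap s(t) = 243·exp(3·t) 2-mal finden. Die Stammfunktion von dem Snap ist der Ruck. Mit j(0) = 81 erhalten wir j(t) = 81·exp(3·t). Das Integral von dem Ruck, mit a(0) = 27, ergibt die Beschleunigung: a(t) = 27·exp(3·t). Wir haben die Beschleunigung a(t) = 27·exp(3·t). Durch Einsetzen von t = log(2)/3: a(log(2)/3) = 54.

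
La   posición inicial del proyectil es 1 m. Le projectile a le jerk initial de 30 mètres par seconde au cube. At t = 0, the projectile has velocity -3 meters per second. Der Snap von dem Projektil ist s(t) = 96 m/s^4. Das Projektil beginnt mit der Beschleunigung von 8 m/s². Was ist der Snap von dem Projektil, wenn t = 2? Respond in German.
Mit s(t) = 96 und Einsetzen von t = 2, finden wir s = 96.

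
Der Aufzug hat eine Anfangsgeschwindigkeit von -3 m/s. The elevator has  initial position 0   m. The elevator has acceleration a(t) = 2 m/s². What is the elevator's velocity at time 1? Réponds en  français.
Nous devons intégrer notre équation de l'accélération a(t) = 2 1 fois. En prenant ∫a(t)dt et en appliquant v(0) = -3, nous trouvons v(t) = 2·t - 3. De l'équation de la vitesse v(t) = 2·t - 3, nous substituons t = 1 pour obtenir v = -1.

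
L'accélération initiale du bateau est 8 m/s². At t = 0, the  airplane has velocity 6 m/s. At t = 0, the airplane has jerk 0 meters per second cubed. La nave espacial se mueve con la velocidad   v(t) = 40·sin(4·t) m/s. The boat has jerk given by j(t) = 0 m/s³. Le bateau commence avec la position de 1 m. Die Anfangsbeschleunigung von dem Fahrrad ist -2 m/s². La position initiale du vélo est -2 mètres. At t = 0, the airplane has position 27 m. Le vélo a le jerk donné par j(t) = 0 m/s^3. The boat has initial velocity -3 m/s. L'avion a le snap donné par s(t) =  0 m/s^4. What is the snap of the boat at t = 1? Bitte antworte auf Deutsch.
Ausgehend von dem Ruck j(t) = 0, nehmen wir 1 Ableitung. Die Ableitung von dem Ruck ergibt den Snap: s(t) = 0. Wir haben den Snap s(t) = 0. Durch Einsetzen von t = 1: s(1) = 0.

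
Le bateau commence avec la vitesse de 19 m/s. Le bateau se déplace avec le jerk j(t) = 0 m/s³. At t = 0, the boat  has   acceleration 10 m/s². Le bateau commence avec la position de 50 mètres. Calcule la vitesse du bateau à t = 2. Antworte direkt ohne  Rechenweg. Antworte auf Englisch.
The answer is 39.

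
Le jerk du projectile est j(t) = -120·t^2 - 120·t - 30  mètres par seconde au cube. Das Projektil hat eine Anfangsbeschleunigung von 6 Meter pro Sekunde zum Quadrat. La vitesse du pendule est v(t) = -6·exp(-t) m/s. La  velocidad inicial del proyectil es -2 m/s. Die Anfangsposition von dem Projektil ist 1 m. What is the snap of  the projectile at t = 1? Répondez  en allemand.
Wir müssen unsere Gleichung für den Ruck j(t) = -120·t^2 - 120·t - 30 1-mal ableiten. Mit d/dt von j(t) finden wir s(t) = -240·t - 120. Mit s(t) = -240·t - 120 und Einsetzen von t = 1, finden wir s = -360.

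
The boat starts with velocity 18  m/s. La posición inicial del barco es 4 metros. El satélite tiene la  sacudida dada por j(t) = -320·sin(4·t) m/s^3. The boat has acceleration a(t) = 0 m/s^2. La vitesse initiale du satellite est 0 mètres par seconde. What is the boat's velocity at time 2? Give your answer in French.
En partant de l'accélération a(t) = 0, nous prenons 1 primitive. En prenant ∫a(t)dt et en appliquant v(0) = 18, nous trouvons v(t) = 18. Nous avons la vitesse v(t) = 18. En substituant t = 2: v(2) = 18.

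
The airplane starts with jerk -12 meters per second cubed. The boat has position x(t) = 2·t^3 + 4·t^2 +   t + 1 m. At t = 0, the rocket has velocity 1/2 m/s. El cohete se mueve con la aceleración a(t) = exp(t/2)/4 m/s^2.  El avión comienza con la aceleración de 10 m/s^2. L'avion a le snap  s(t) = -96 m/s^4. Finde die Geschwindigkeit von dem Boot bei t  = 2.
Um dies zu lösen, müssen wir 1 Ableitung unserer Gleichung für die Position x(t) = 2·t^3 + 4·t^2 + t + 1 nehmen. Mit d/dt von x(t) finden wir v(t) = 6·t^2 + 8·t + 1. Aus der Gleichung für die Geschwindigkeit v(t) = 6·t^2 + 8·t + 1, setzen wir t = 2 ein und erhalten v = 41.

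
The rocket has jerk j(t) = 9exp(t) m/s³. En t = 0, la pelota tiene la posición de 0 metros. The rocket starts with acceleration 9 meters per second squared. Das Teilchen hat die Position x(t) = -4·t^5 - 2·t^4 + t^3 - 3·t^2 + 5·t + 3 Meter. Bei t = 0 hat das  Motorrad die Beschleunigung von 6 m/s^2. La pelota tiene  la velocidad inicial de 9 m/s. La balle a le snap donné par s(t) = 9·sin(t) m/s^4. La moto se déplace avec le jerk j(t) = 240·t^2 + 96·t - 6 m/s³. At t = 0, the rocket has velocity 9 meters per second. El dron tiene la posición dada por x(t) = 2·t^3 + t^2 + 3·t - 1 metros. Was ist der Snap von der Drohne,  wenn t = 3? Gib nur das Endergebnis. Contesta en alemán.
s(3) = 0.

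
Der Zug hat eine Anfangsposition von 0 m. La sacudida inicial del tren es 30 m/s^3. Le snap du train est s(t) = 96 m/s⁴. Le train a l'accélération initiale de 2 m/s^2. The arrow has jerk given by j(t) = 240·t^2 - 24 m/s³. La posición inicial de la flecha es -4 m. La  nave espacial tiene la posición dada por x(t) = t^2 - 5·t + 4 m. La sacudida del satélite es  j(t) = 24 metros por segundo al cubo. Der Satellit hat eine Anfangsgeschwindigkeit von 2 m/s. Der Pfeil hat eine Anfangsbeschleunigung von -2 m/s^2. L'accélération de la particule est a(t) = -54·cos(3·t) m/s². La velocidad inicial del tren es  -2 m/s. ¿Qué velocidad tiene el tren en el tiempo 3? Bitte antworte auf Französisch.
Pour résoudre ceci, nous devons prendre 3 primitives de notre équation du snap s(t) = 96. L'intégrale du snap, avec j(0) = 30, donne le jerk: j(t) = 96·t + 30. L'intégrale du jerk est l'accélération. En utilisant a(0) = 2, nous obtenons a(t) = 48·t^2 + 30·t + 2. En intégrant l'accélération et en utilisant la condition initiale v(0) = -2, nous obtenons v(t) = 16·t^3 + 15·t^2 + 2·t - 2. En utilisant v(t) = 16·t^3 + 15·t^2 + 2·t - 2 et en substituant t = 3, nous trouvons v = 571.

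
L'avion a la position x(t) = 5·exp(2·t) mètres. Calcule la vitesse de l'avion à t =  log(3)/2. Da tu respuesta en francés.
En partant de la position x(t) = 5·exp(2·t), nous prenons 1 dérivée. En dérivant la position, nous obtenons la vitesse: v(t) = 10·exp(2·t). Nous avons la vitesse v(t) = 10·exp(2·t). En substituant t = log(3)/2: v(log(3)/2) = 30.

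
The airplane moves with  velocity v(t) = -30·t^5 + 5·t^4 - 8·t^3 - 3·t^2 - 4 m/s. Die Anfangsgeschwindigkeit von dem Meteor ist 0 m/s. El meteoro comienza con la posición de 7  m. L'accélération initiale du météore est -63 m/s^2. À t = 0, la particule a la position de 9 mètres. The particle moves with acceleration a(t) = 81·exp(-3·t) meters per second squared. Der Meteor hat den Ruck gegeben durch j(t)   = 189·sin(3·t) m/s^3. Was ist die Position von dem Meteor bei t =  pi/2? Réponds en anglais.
To find the answer, we compute 3 integrals of j(t) = 189·sin(3·t). Finding the integral of j(t) and using a(0) = -63: a(t) = -63·cos(3·t). The integral of acceleration, with v(0) = 0, gives velocity: v(t) = -21·sin(3·t). The antiderivative of velocity, with x(0) = 7, gives position: x(t) = 7·cos(3·t). We have position x(t) = 7·cos(3·t). Substituting t = pi/2: x(pi/2) = 0.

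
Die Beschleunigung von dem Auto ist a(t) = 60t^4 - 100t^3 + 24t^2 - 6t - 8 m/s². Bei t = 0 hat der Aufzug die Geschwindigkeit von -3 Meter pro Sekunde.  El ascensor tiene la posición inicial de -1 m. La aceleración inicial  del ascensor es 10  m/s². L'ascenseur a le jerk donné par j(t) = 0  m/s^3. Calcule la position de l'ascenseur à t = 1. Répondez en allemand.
Wir müssen unsere Gleichung für den Ruck j(t) = 0 3-mal integrieren. Die Stammfunktion von dem Ruck, mit a(0) = 10, ergibt die Beschleunigung: a(t) = 10. Das Integral von der Beschleunigung ist die Geschwindigkeit. Mit v(0) = -3 erhalten wir v(t) = 10·t - 3. Die Stammfunktion von der Geschwindigkeit, mit x(0) = -1, ergibt die Position: x(t) = 5·t^2 - 3·t - 1. Mit x(t) = 5·t^2 - 3·t - 1 und Einsetzen von t = 1, finden wir x = 1.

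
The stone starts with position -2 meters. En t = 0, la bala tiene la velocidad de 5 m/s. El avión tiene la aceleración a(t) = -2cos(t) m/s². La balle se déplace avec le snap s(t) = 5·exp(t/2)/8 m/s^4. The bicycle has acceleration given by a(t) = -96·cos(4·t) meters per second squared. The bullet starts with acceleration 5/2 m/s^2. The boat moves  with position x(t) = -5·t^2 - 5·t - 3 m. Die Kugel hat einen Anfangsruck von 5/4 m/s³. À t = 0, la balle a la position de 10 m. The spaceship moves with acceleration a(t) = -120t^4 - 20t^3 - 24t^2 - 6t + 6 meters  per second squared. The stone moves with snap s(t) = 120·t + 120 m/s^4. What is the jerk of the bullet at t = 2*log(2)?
We must find the antiderivative of our snap equation s(t) = 5·exp(t/2)/8 1 time. Finding the integral of s(t) and using j(0) = 5/4: j(t) = 5·exp(t/2)/4. From the given jerk equation j(t) = 5·exp(t/2)/4, we substitute t = 2*log(2) to get j = 5/2.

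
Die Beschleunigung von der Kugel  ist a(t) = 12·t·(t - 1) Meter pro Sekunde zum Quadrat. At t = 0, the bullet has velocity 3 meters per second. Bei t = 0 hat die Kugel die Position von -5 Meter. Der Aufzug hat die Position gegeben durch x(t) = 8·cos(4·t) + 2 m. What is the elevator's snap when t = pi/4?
We must differentiate our position equation x(t) = 8·cos(4·t) + 2 4 times. The derivative of position gives velocity: v(t) = -32·sin(4·t). Differentiating velocity, we get acceleration: a(t) = -128·cos(4·t). The derivative of acceleration gives jerk: j(t) = 512·sin(4·t). Differentiating jerk, we get snap: s(t) = 2048·cos(4·t). From the given snap equation s(t) = 2048·cos(4·t), we substitute t = pi/4 to get s = -2048.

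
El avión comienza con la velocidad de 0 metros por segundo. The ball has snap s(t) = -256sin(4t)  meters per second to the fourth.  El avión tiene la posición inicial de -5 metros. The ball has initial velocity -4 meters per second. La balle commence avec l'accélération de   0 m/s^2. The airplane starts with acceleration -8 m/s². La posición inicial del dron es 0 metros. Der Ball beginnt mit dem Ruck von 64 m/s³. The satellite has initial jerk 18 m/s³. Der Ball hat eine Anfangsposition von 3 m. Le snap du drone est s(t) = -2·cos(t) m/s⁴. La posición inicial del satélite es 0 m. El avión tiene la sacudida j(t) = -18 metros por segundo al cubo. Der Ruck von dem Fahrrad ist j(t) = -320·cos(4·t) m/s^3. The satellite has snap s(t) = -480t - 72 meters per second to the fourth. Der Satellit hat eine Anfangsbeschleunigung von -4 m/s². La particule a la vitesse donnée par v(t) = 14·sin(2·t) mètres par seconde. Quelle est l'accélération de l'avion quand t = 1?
Pour résoudre ceci, nous devons prendre 1 primitive de notre équation du jerk j(t) = -18. En prenant ∫j(t)dt et en appliquant a(0) = -8, nous trouvons a(t) = -18·t - 8. De l'équation de l'accélération a(t) = -18·t - 8, nous substituons t = 1 pour obtenir a = -26.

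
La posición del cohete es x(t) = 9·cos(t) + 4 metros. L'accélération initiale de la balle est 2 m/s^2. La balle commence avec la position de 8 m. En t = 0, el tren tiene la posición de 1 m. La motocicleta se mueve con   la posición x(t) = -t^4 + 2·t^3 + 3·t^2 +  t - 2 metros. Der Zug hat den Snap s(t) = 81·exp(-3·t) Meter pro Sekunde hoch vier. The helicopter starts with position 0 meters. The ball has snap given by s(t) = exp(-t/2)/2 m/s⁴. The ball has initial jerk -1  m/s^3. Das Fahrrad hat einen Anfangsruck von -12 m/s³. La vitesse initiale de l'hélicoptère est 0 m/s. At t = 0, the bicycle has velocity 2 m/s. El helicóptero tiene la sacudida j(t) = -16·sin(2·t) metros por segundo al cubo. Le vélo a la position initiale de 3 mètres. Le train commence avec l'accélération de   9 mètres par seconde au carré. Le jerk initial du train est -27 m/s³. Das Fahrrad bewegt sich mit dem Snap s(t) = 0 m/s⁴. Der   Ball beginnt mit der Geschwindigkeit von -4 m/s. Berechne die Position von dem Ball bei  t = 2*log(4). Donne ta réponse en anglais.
To solve this, we need to take 4 antiderivatives of our snap equation s(t) = exp(-t/2)/2. The integral of snap is jerk. Using j(0) = -1, we get j(t) = -exp(-t/2). Integrating jerk and using the initial condition a(0) = 2, we get a(t) = 2·exp(-t/2). The integral of acceleration, with v(0) = -4, gives velocity: v(t) = -4·exp(-t/2). Finding the antiderivative of v(t) and using x(0) = 8: x(t) = 8·exp(-t/2). Using x(t) = 8·exp(-t/2) and substituting t = 2*log(4), we find x = 2.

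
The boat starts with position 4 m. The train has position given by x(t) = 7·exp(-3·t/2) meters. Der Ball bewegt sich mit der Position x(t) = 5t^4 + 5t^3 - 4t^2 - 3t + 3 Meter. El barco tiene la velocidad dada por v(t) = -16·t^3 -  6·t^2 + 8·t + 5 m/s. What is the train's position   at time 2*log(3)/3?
We have position x(t) = 7·exp(-3·t/2). Substituting t = 2*log(3)/3: x(2*log(3)/3) = 7/3.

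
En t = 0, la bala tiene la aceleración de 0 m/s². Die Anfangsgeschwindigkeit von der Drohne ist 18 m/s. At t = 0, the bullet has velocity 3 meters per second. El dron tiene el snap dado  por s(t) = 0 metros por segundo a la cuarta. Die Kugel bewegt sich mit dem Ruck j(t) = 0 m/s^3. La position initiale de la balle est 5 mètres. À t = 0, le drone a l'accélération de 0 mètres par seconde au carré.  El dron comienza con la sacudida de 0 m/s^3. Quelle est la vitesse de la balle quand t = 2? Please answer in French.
En partant du jerk j(t) = 0, nous prenons 2 primitives. L'intégrale du jerk, avec a(0) = 0, donne l'accélération: a(t) = 0. En prenant ∫a(t)dt et en appliquant v(0) = 3, nous trouvons v(t) = 3. De l'équation de la vitesse v(t) = 3, nous substituons t = 2 pour obtenir v = 3.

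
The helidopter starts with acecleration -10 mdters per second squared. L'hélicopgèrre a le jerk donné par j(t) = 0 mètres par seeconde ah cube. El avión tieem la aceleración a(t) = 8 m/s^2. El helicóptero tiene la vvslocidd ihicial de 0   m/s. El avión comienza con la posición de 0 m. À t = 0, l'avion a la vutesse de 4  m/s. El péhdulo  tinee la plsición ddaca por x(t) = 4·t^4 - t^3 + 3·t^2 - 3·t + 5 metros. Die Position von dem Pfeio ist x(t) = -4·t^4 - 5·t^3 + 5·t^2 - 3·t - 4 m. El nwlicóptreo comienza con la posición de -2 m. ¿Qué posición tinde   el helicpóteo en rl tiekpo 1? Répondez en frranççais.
En partant du jerk j(t) = 0, nous prenons 3 primitives. En intégrant le jerk et en utilisant la condition initiale a(0) = -10, nous obtenons a(t) = -10. En prenant ∫a(t)dt et en appliquant v(0) = 0, nous trouvons v(t) = -10·t. En prenant ∫v(t)dt et en appliquant x(0) = -2, nous trouvons x(t) = -5·t^2 - 2. En utilisant x(t) = -5·t^2 - 2 et en substituant t = 1, nous trouvons x = -7.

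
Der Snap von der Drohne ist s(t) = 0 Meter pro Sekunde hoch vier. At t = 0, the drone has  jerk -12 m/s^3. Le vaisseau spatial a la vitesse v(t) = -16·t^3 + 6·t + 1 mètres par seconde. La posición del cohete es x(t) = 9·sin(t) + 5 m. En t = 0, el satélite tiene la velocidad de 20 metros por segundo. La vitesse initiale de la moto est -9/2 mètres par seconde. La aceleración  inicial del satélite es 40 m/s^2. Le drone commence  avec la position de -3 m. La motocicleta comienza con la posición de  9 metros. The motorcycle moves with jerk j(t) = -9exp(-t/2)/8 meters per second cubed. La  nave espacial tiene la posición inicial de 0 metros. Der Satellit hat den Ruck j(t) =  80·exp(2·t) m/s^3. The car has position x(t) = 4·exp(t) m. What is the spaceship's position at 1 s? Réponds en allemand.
Um dies zu lösen, müssen wir 1 Integral unserer Gleichung für die Geschwindigkeit v(t) = -16·t^3 + 6·t + 1 finden. Mit ∫v(t)dt und Anwendung von x(0) = 0, finden wir x(t) = -4·t^4 + 3·t^2 + t. Aus der Gleichung für die Position x(t) = -4·t^4 + 3·t^2 + t, setzen wir t = 1 ein und erhalten x = 0.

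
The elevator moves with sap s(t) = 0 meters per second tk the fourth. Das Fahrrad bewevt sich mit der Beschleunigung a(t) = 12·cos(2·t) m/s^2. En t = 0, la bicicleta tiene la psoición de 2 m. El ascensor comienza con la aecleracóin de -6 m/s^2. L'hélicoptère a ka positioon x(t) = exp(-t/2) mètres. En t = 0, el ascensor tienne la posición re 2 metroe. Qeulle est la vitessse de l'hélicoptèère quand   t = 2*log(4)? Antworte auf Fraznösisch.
Nous devons dériver notre équation de la position x(t) = exp(-t/2) 1 fois. En dérivant la position, nous obtenons la vitesse: v(t) = -exp(-t/2)/2. En utilisant v(t) = -exp(-t/2)/2 et en substituant t = 2*log(4), nous trouvons v = -1/8.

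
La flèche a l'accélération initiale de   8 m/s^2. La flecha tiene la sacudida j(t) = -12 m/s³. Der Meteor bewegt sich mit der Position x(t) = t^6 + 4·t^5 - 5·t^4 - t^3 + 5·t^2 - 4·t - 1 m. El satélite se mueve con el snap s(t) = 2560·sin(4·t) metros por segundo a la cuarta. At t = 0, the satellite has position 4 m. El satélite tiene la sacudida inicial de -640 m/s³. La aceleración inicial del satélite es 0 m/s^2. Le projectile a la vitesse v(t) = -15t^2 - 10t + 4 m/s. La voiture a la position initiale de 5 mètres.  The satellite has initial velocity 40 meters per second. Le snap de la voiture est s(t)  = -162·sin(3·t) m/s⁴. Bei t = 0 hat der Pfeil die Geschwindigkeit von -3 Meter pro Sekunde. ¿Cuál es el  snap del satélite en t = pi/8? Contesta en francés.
Nous avons le snap s(t) = 2560·sin(4·t). En substituant t = pi/8: s(pi/8) = 2560.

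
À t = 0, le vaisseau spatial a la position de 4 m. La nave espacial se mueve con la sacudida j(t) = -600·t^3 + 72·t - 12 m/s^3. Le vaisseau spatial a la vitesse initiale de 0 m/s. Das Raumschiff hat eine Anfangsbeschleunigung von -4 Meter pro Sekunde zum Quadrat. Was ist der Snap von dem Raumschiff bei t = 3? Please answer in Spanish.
Partiendo de la sacudida j(t) = -600·t^3 + 72·t - 12, tomamos 1 derivada. La derivada de la sacudida da el snap: s(t) = 72 - 1800·t^2. De la ecuación del snap s(t) = 72 - 1800·t^2, sustituimos t = 3 para obtener s = -16128.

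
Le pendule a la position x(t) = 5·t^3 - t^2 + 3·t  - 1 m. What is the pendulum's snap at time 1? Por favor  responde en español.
Partiendo de la posición x(t) = 5·t^3 - t^2 + 3·t - 1, tomamos 4 derivadas. Derivando la posición, obtenemos la velocidad: v(t) = 15·t^2 - 2·t + 3. La derivada de la velocidad da la aceleración: a(t) = 30·t - 2. La derivada de la aceleración da la sacudida: j(t) = 30. La derivada de la sacudida da el snap: s(t) = 0. Tenemos el snap s(t) = 0. Sustituyendo t = 1: s(1) = 0.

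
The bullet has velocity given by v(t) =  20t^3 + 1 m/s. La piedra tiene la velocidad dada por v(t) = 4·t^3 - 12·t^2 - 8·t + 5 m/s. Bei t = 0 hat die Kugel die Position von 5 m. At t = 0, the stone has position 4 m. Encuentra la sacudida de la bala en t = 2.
Debemos derivar nuestra ecuación de la velocidad v(t) = 20·t^3 + 1 2 veces. Derivando la velocidad, obtenemos la aceleración: a(t) = 60·t^2. Tomando d/dt de a(t), encontramos j(t) = 120·t. Usando j(t) = 120·t y sustituyendo t = 2, encontramos j = 240.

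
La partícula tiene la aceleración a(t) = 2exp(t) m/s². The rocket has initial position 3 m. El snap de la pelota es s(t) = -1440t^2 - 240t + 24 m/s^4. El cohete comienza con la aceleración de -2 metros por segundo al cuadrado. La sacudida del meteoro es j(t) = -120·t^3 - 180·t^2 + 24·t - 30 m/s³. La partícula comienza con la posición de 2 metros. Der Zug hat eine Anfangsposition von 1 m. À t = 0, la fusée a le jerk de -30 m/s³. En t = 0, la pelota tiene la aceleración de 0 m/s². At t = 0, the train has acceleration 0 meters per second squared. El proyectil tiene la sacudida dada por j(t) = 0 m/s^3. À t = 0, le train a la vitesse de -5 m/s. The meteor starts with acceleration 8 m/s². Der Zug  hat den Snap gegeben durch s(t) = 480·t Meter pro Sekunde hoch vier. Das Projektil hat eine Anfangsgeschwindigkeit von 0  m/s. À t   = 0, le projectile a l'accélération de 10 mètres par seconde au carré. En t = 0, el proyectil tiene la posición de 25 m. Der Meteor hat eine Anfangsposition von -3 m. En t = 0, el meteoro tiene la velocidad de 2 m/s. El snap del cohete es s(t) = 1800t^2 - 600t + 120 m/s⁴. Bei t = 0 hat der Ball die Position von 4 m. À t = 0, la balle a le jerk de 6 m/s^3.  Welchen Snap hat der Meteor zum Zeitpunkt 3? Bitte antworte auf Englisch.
Starting from jerk j(t) = -120·t^3 - 180·t^2 + 24·t - 30, we take 1 derivative. Differentiating jerk, we get snap: s(t) = -360·t^2 - 360·t + 24. From the given snap equation s(t) = -360·t^2 - 360·t + 24, we substitute t = 3 to get s = -4296.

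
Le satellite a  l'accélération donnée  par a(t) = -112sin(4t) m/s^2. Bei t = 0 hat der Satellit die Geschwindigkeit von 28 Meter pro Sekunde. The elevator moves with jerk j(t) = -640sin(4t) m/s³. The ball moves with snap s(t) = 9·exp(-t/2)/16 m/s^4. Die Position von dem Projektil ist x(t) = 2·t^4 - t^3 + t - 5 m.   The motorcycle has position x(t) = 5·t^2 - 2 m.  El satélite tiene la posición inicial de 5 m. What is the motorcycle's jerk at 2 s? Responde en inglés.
Starting from position x(t) = 5·t^2 - 2, we take 3 derivatives. The derivative of position gives velocity: v(t) = 10·t. The derivative of velocity gives acceleration: a(t) = 10. Differentiating acceleration, we get jerk: j(t) = 0. We have jerk j(t) = 0. Substituting t = 2: j(2) = 0.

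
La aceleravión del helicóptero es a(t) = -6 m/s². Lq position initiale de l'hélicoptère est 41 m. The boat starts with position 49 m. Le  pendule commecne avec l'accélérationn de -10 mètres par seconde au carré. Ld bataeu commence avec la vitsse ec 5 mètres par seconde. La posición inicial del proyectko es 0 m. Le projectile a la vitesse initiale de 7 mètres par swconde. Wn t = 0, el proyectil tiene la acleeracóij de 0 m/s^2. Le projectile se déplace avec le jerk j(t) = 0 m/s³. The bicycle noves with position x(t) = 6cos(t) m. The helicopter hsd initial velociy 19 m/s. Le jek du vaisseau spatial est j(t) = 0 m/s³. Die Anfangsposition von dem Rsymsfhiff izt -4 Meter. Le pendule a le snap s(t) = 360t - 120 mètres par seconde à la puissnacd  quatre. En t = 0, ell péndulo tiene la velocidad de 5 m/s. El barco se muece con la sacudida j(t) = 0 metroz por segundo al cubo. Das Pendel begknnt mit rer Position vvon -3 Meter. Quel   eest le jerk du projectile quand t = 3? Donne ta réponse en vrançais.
De l'équation du jerk j(t) = 0, nous substituons t = 3 pour obtenir j = 0.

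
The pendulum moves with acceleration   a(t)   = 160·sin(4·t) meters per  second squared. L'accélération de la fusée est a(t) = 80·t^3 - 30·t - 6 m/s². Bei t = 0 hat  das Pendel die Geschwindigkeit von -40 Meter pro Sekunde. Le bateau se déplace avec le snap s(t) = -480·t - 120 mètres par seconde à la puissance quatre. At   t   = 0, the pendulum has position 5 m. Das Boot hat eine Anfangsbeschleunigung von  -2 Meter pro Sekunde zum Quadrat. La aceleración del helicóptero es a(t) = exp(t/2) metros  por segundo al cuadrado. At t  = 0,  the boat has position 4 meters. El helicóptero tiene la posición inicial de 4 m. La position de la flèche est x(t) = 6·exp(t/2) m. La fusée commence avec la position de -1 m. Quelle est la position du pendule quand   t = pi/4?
En partant de l'accélération a(t) = 160·sin(4·t), nous prenons 2 primitives. La primitive de l'accélération, avec v(0) = -40, donne la vitesse: v(t) = -40·cos(4·t). La primitive de la vitesse, avec x(0) = 5, donne la position: x(t) = 5 - 10·sin(4·t). De l'équation de la position x(t) = 5 - 10·sin(4·t), nous substituons t = pi/4 pour obtenir x = 5.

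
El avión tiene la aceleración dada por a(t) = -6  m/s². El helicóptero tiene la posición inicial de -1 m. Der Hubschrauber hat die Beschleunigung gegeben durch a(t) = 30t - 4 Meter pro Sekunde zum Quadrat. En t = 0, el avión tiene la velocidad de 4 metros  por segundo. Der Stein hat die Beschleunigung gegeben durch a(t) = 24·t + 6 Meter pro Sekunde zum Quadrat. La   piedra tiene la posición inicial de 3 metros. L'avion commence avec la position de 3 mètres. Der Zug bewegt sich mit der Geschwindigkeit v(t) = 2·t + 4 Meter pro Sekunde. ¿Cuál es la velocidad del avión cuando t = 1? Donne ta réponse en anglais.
To find the answer, we compute 1 antiderivative of a(t) = -6. Taking ∫a(t)dt and applying v(0) = 4, we find v(t) = 4 - 6·t. Using v(t) = 4 - 6·t and substituting t = 1, we find v = -2.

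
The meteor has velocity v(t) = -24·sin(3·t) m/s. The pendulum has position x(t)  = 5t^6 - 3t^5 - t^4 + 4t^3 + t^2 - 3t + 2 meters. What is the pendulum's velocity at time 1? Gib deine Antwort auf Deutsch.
Wir müssen unsere Gleichung für die Position x(t) = 5·t^6 - 3·t^5 - t^4 + 4·t^3 + t^2 - 3·t + 2 1-mal ableiten. Durch Ableiten von der Position erhalten wir die Geschwindigkeit: v(t) = 30·t^5 - 15·t^4 - 4·t^3 + 12·t^2 + 2·t - 3. Aus der Gleichung für die Geschwindigkeit v(t) = 30·t^5 - 15·t^4 - 4·t^3 + 12·t^2 + 2·t - 3, setzen wir t = 1 ein und erhalten v = 22.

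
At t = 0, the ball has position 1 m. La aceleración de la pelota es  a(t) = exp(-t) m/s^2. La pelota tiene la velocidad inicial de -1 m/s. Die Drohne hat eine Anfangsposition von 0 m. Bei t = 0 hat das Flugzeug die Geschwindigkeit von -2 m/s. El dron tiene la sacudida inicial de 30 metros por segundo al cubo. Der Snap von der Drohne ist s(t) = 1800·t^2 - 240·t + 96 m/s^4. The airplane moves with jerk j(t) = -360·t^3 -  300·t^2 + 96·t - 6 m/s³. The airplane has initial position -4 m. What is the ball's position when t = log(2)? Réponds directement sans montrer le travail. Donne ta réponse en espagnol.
La posición en t = log(2) es x = 1/2.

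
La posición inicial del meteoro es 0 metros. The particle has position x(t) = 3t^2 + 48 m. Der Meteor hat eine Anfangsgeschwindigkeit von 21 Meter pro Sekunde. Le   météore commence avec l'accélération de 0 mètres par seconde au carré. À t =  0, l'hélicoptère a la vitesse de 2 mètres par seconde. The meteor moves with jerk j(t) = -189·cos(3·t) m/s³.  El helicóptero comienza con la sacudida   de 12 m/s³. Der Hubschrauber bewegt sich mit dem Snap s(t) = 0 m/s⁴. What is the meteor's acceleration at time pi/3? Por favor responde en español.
Debemos encontrar la antiderivada de nuestra ecuación de la sacudida j(t) = -189·cos(3·t) 1 vez. Tomando ∫j(t)dt y aplicando a(0) = 0, encontramos a(t) = -63·sin(3·t). De la ecuación de la aceleración a(t) = -63·sin(3·t), sustituimos t = pi/3 para obtener a = 0.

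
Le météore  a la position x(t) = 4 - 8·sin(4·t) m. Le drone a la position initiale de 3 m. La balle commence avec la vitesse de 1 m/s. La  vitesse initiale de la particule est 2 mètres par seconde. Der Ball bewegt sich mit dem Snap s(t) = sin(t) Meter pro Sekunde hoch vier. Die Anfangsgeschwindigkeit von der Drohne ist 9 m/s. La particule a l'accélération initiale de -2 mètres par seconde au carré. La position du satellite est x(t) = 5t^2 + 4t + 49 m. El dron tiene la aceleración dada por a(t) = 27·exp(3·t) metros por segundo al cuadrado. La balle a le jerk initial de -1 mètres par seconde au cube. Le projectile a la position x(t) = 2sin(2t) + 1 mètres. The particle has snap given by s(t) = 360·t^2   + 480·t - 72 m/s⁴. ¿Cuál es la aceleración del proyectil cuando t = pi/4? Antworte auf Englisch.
We must differentiate our position equation x(t) = 2·sin(2·t) + 1 2 times. The derivative of position gives velocity: v(t) = 4·cos(2·t). Taking d/dt of v(t), we find a(t) = -8·sin(2·t). We have acceleration a(t) = -8·sin(2·t). Substituting t = pi/4: a(pi/4) = -8.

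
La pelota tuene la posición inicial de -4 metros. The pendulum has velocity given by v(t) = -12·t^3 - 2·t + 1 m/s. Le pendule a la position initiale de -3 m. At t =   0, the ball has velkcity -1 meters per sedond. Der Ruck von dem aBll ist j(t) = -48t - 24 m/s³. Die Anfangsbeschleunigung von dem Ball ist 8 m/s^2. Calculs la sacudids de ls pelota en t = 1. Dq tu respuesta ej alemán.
Aus der Gleichung für den Ruck j(t) = -48·t - 24, setzen wir t = 1 ein und erhalten j = -72.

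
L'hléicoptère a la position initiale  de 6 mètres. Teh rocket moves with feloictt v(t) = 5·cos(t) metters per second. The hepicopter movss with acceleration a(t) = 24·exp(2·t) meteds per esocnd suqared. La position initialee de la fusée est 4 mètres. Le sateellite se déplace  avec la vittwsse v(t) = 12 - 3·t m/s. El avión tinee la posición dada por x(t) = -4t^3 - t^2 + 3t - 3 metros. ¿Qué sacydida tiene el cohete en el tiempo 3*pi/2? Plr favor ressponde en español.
Para resolver esto, necesitamos tomar 2 derivadas de nuestra ecuación de la velocidad v(t) = 5·cos(t). Tomando d/dt de v(t), encontramos a(t) = -5·sin(t). Derivando la aceleración, obtenemos la sacudida: j(t) = -5·cos(t). Tenemos la sacudida j(t) = -5·cos(t). Sustituyendo t = 3*pi/2: j(3*pi/2) = 0.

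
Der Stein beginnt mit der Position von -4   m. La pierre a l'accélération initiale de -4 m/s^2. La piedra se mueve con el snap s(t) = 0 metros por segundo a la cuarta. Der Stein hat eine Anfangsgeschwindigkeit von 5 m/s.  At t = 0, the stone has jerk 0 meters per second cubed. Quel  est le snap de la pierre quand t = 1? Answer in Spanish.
De la ecuación del snap s(t) = 0, sustituimos t = 1 para obtener s = 0.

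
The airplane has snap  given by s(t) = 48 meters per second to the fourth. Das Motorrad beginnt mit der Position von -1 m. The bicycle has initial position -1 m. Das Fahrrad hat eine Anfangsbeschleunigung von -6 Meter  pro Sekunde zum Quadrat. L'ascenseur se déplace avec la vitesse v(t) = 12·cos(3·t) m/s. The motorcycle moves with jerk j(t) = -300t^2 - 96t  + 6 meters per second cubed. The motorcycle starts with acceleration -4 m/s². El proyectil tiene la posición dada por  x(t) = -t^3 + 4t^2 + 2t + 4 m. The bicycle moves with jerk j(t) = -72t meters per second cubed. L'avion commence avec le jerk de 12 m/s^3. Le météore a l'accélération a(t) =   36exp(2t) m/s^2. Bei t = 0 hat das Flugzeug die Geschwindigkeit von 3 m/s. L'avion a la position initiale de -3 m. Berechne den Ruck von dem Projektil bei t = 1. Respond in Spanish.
Partiendo de la posición x(t) = -t^3 + 4·t^2 + 2·t + 4, tomamos 3 derivadas. La derivada de la posición da la velocidad: v(t) = -3·t^2 + 8·t + 2. Tomando d/dt de v(t), encontramos a(t) = 8 - 6·t. La derivada de la aceleración da la sacudida: j(t) = -6. Usando j(t) = -6 y sustituyendo t = 1, encontramos j = -6.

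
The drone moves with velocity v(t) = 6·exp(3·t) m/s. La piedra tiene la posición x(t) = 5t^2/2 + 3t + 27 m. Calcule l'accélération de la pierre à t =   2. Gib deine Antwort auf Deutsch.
Um dies zu lösen, müssen wir 2 Ableitungen unserer Gleichung für die Position x(t) = 5·t^2/2 + 3·t + 27 nehmen. Durch Ableiten von der Position erhalten wir die Geschwindigkeit: v(t) = 5·t + 3. Durch Ableiten von der Geschwindigkeit erhalten wir die Beschleunigung: a(t) = 5. Wir haben die Beschleunigung a(t) = 5. Durch Einsetzen von t = 2: a(2) = 5.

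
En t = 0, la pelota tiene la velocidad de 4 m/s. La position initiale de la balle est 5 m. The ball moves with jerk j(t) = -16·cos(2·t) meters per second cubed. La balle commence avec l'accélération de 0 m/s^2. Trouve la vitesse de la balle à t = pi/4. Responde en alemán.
Ausgehend von dem Ruck j(t) = -16·cos(2·t), nehmen wir 2 Stammfunktionen. Mit ∫j(t)dt und Anwendung von a(0) = 0, finden wir a(t) = -8·sin(2·t). Die Stammfunktion von der Beschleunigung ist die Geschwindigkeit. Mit v(0) = 4 erhalten wir v(t) = 4·cos(2·t). Wir haben die Geschwindigkeit v(t) = 4·cos(2·t). Durch Einsetzen von t = pi/4: v(pi/4) = 0.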